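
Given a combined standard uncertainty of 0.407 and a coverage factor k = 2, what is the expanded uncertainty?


U = k * uc
U = 2 * 0.407
U = 0.8140

0.8140


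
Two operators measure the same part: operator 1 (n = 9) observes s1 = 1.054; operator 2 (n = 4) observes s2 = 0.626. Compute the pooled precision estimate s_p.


s_p = sqrt(((n1-1)*s1^2 + (n2-1)*s2^2) / (n1+n2-2))
numerator = (9-1)*1.054^2 + (4-1)*0.626^2 = 8.887328 + 1.175628 = 10.062956
denominator = 9 + 4 - 2 = 11
s_p^2 = 10.062956 / 11 = 0.91481418
s_p = sqrt(0.91481418) = 0.9565

0.9565


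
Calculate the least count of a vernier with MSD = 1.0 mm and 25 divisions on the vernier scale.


LC = MSD / n_div
= 1.0 / 25
= 0.0400

0.0400


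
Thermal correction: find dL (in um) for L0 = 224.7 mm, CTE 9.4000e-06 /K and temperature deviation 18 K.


dL = L * alpha * dT
= 224.7 * 9.4000e-06 * 18
= 0.0380192 mm
dL_um = 0.0380192 * 1000 = 38.0192 um

38.0192


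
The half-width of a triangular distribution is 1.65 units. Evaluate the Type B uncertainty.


u_B = half_width / sqrt(6)
u_B = 1.65 / 2.4494897
u_B = 0.6736

0.6736


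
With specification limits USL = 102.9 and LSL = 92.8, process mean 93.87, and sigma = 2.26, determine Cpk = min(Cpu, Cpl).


Cpu = (USL - mean) / (3*sigma) = (102.9 - 93.87) / (3*2.26) = 1.3319
Cpl = (mean - LSL) / (3*sigma) = (93.87 - 92.8) / (3*2.26) = 0.1578
Cpk = min(Cpu, Cpl) = 0.1578

0.1578


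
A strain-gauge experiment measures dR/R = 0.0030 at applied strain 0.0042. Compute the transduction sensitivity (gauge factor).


GF = (dR/R) / epsilon
= 0.0030 / 0.0042
= 0.7143

0.7143


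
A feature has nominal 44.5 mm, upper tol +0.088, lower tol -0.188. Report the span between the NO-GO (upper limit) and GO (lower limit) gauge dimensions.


GO = nominal - lower_tol (smallest hole = maximum material condition)
GO = 44.5 - 0.188 = 44.312
NO-GO = nominal + upper_tol (largest hole = least material condition)
NO-GO = 44.5 + 0.088 = 44.588
spread = NO-GO - GO = 44.588 - 44.312 = 0.2760

0.2760


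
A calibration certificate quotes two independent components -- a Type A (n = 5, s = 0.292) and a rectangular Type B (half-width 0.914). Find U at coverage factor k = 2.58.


u_A = s / sqrt(n) = 0.292 / sqrt(5) = 0.13058637
u_B = half_width / sqrt(3) = 0.914 / sqrt(3) = 0.52769815
uc = sqrt(u_A^2 + u_B^2) = sqrt(0.13058637^2 + 0.52769815^2) = 0.5436158
U = k * uc = 2.58 * 0.5436158
U = 1.4025

1.4025


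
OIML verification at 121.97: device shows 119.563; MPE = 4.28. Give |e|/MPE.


e = indication - reference = 119.563 - 121.97 = -2.4070
|e| = 2.4070
ratio = |e| / MPE = 2.4070 / 4.28
ratio = 0.5624

0.5624


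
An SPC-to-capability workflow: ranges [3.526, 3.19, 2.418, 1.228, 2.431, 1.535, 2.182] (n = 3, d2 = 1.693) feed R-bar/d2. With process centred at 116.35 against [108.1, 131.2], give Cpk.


R_bar = (3.526 + 3.19 + 2.418 + 1.228 + 2.431 + 1.535 + 2.182) / 7 = 2.3585714
sigma = R_bar / d2 = 2.3585714 / 1.693 = 1.3931314
Cp = (USL - LSL)/(6*sigma) = (131.2 - 108.1)/(6*1.3931314) = 2.7636
Cpu = (131.2 - 116.35)/(3*1.3931314) = 3.5531
Cpl = (116.35 - 108.1)/(3*1.3931314) = 1.9740
Cpk = min(Cpu, Cpl) = 1.9740

1.9740


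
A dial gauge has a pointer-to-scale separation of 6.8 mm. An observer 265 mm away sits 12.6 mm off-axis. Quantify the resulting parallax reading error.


error = h * offset / d
= 6.8 * 12.6 / 265
= 0.3233

0.3233


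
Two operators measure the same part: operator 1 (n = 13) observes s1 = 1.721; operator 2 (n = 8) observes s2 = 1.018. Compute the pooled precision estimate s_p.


s_p = sqrt(((n1-1)*s1^2 + (n2-1)*s2^2) / (n1+n2-2))
numerator = (13-1)*1.721^2 + (8-1)*1.018^2 = 35.542092 + 7.254268 = 42.79636
denominator = 13 + 8 - 2 = 19
s_p^2 = 42.79636 / 19 = 2.25244
s_p = sqrt(2.25244) = 1.5008

1.5008


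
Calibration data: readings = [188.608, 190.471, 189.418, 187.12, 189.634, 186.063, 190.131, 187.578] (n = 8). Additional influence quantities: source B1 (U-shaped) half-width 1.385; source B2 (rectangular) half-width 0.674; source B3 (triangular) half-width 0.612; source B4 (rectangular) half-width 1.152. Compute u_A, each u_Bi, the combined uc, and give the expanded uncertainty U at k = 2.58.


mean = (188.608 + 190.471 + 189.418 + 187.12 + 189.634 + 186.063 + 190.131 + 187.578) / 8 = 188.627875
s = sqrt(sum((x - mean)^2)/(n-1)) = 1.5697126
u_A = s / sqrt(n) = 1.5697126 / sqrt(8) = 0.55497721
u_B1 = 1.385 / sqrt(2) = 0.97934289
u_B2 = 0.674 / sqrt(3) = 0.38913408
u_B3 = 0.612 / sqrt(6) = 0.24984795
u_B4 = 1.152 / sqrt(3) = 0.66510751
uc = sqrt(0.55497721^2 + 0.97934289^2 + 0.38913408^2 + 0.24984795^2 + 0.66510751^2) = 1.3868416
U = k * uc = 2.58 * 1.3868416
U = 3.5781

3.5781


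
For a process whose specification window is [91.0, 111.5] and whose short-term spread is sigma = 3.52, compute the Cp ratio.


Cp = (USL - LSL) / (6 * sigma)
= (111.5 - 91.0) / (6 * 3.52)
= 20.5000 / 21.1200
= 0.9706

0.9706


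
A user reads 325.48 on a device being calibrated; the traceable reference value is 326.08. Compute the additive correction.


Correction = standard - reading
= 326.08 - 325.48
= 0.6000

0.6000


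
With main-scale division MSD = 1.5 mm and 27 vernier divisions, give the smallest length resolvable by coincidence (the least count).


LC = MSD / n_div
= 1.5 / 27
= 0.0556

0.0556


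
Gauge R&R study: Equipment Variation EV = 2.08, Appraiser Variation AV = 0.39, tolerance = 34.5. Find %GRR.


GRR = sqrt(EV^2 + AV^2) = sqrt(2.08^2 + 0.39^2) = 2.1162467
%GRR = GRR / tol * 100 = 2.1162467 / 34.5 * 100
%GRR = 6.1340

6.1340


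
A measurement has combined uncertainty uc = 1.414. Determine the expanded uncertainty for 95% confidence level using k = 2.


U = k * uc
U = 2 * 1.414
U = 2.8280

2.8280


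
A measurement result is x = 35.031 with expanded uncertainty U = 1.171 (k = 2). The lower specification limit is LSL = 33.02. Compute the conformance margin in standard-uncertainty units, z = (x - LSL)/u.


u = U / k = 1.171 / 2 = 0.5855
margin = |LSL - x| = |33.02 - 35.031| = 2.011
z = margin / u = 2.011 / 0.5855
z = 3.4347

3.4347


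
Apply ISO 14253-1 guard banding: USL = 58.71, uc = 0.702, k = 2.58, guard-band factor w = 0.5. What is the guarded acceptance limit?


U = k * uc = 2.58 * 0.702 = 1.81116
guard band g = w * U = 0.5 * 1.81116 = 0.90558
AL = USL - g = 58.71 - 0.90558
AL = 57.8044

57.8044


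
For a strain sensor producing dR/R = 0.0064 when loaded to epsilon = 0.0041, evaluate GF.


GF = (dR/R) / epsilon
= 0.0064 / 0.0041
= 1.5610

1.5610


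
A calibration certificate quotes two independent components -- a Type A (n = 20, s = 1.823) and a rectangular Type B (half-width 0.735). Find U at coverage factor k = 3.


u_A = s / sqrt(n) = 1.823 / sqrt(20) = 0.40763519
u_B = half_width / sqrt(3) = 0.735 / sqrt(3) = 0.42435245
uc = sqrt(u_A^2 + u_B^2) = sqrt(0.40763519^2 + 0.42435245^2) = 0.58842285
U = k * uc = 3 * 0.58842285
U = 1.7653

1.7653


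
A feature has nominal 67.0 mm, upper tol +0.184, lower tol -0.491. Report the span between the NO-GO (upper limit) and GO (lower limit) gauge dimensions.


GO = nominal - lower_tol (smallest hole = maximum material condition)
GO = 67.0 - 0.491 = 66.509
NO-GO = nominal + upper_tol (largest hole = least material condition)
NO-GO = 67.0 + 0.184 = 67.184
spread = NO-GO - GO = 67.184 - 66.509 = 0.6750

0.6750


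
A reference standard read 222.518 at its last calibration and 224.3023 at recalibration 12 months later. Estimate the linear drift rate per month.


rate = (v2 - v1) / months
= (224.3023 - 222.518) / 12
= 1.7843 / 12
= 0.1487

0.1487


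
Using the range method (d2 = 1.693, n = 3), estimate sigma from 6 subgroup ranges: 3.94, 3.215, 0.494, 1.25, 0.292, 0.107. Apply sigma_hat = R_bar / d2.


R_bar = (3.94 + 3.215 + 0.494 + 1.25 + 0.292 + 0.107) / 6
R_bar = 9.298 / 6 = 1.5496667
sigma_hat = R_bar / d2 = 1.5496667 / 1.693 = 0.9153

0.9153


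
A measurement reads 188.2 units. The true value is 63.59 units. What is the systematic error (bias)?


Systematic error = measured - true
= 188.2 - 63.59
= 124.6100

124.6100


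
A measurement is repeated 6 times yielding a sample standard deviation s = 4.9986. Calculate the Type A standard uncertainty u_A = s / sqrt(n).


u_A = s / sqrt(n)
u_A = 4.9986 / sqrt(6)
u_A = 4.9986 / 2.4494897
u_A = 2.0407

2.0407


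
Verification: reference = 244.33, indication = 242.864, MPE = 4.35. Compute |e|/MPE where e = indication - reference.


e = indication - reference = 242.864 - 244.33 = -1.4660
|e| = 1.4660
ratio = |e| / MPE = 1.4660 / 4.35
ratio = 0.3370

0.3370


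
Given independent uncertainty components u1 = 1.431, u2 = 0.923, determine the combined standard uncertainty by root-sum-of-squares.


uc = sqrt(1.431^2 + 0.923^2)
uc = sqrt(2.89969)
uc = 1.7028

1.7028


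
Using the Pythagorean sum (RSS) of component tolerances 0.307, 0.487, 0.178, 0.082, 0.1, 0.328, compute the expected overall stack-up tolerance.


RSS = sqrt(0.307^2 + 0.487^2 + 0.178^2 + 0.082^2 + 0.1^2 + 0.328^2)
= sqrt(0.48741)
= 0.6981

0.6981


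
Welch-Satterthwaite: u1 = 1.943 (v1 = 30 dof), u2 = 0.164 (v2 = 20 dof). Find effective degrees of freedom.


uc = sqrt(u1^2 + u2^2) = sqrt(1.943^2 + 0.164^2) = 1.949909
v_eff = uc^4 / (u1^4/v1 + u2^4/v2)
= 1.949909^4 / (1.943^4/30 + 0.164^4/20)
= 14.456307 / 0.47511967
v_eff = 30.4267

30.4267


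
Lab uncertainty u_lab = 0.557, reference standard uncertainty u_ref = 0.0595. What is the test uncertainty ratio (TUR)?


TUR = u_lab / u_ref
= 0.557 / 0.0595
= 9.3613

9.3613


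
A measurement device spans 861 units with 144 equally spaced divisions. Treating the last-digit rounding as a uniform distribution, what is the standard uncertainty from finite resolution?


resolution = range / divisions
resolution = 861 / 144 = 5.9791667
u_res = resolution / (2*sqrt(3))
u_res = 5.9791667 / 3.4641016
u_res = 1.7260

1.7260


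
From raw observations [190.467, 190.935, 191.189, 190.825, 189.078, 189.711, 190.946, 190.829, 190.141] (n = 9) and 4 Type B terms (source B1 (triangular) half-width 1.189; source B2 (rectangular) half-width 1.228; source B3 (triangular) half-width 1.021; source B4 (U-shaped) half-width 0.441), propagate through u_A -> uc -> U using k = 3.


mean = (190.467 + 190.935 + 191.189 + 190.825 + 189.078 + 189.711 + 190.946 + 190.829 + 190.141) / 9 = 190.4578889
s = sqrt(sum((x - mean)^2)/(n-1)) = 0.69240007
u_A = s / sqrt(n) = 0.69240007 / sqrt(9) = 0.23080002
u_B1 = 1.189 / sqrt(6) = 0.48540722
u_B2 = 1.228 / sqrt(3) = 0.70898613
u_B3 = 1.021 / sqrt(6) = 0.4168215
u_B4 = 0.441 / sqrt(2) = 0.31183409
uc = sqrt(0.23080002^2 + 0.48540722^2 + 0.70898613^2 + 0.4168215^2 + 0.31183409^2) = 1.0307914
U = k * uc = 3 * 1.0307914
U = 3.0924

3.0924


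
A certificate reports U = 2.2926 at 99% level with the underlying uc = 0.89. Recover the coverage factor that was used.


k = U / uc
k = 2.2926 / 0.89
k = 2.576

2.576


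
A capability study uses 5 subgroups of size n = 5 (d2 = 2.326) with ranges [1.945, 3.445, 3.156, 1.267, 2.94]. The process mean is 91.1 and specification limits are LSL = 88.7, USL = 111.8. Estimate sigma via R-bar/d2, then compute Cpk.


R_bar = (1.945 + 3.445 + 3.156 + 1.267 + 2.94) / 5 = 2.5506
sigma = R_bar / d2 = 2.5506 / 2.326 = 1.0965606
Cp = (USL - LSL)/(6*sigma) = (111.8 - 88.7)/(6*1.0965606) = 3.5110
Cpu = (111.8 - 91.1)/(3*1.0965606) = 6.2924
Cpl = (91.1 - 88.7)/(3*1.0965606) = 0.7296
Cpk = min(Cpu, Cpl) = 0.7296

0.7296


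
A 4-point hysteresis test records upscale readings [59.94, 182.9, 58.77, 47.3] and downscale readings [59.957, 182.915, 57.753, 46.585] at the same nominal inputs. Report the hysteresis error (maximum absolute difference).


|59.94 - 59.957| = 0.0170
|182.9 - 182.915| = 0.0150
|58.77 - 57.753| = 1.0170
|47.3 - 46.585| = 0.7150
hysteresis = max(diffs) = 1.0170

1.0170


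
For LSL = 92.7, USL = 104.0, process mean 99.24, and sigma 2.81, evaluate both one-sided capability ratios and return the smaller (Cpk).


Cpu = (USL - mean) / (3*sigma) = (104.0 - 99.24) / (3*2.81) = 0.5647
Cpl = (mean - LSL) / (3*sigma) = (99.24 - 92.7) / (3*2.81) = 0.7758
Cpk = min(Cpu, Cpl) = 0.5647

0.5647


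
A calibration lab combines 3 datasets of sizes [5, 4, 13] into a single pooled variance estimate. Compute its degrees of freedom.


nu = sum_i (n_i - 1)
nu = ((5 - 1) + (4 - 1) + (13 - 1))
nu = 4 + 3 + 12
nu = 19

19


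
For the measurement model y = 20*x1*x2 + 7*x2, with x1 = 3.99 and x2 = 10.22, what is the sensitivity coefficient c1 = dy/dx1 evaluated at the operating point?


y = 20*x1*x2 + 7*x2
dy/dx1 = 20*x2
Evaluate at x2 = 10.22: c1 = 20 * 10.22
c1 = 204.4000

204.4000


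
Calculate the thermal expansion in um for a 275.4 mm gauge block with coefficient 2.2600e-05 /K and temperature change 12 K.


dL = L * alpha * dT
= 275.4 * 2.2600e-05 * 12
= 0.0746885 mm
dL_um = 0.0746885 * 1000 = 74.6885 um

74.6885


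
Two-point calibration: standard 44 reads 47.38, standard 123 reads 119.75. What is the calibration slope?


slope = (y2 - y1) / (x2 - x1)
= (119.75 - 47.38) / (123 - 44)
= 72.3700 / 79
= 0.9161

0.9161


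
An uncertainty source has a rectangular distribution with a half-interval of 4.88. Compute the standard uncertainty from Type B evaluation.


u_B = half_width / sqrt(3)
u_B = 4.88 / 1.7320508
u_B = 2.8175

2.8175


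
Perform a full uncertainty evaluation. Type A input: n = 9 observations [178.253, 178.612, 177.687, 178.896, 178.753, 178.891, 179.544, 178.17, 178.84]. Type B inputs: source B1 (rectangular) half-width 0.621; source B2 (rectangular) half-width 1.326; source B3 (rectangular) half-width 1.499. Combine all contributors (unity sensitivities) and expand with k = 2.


mean = (178.253 + 178.612 + 177.687 + 178.896 + 178.753 + 178.891 + 179.544 + 178.17 + 178.84) / 9 = 178.6273333
s = sqrt(sum((x - mean)^2)/(n-1)) = 0.53347212
u_A = s / sqrt(n) = 0.53347212 / sqrt(9) = 0.17782404
u_B1 = 0.621 / sqrt(3) = 0.35853452
u_B2 = 1.326 / sqrt(3) = 0.76556646
u_B3 = 1.499 / sqrt(3) = 0.86544805
uc = sqrt(0.17782404^2 + 0.35853452^2 + 0.76556646^2 + 0.86544805^2) = 1.2228085
U = k * uc = 2 * 1.2228085
U = 2.4456

2.4456


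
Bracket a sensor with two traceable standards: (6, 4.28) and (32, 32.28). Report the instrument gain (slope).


slope = (y2 - y1) / (x2 - x1)
= (32.28 - 4.28) / (32 - 6)
= 28.0000 / 26
= 1.0769

1.0769


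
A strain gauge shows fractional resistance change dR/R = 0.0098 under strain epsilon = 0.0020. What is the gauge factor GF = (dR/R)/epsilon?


GF = (dR/R) / epsilon
= 0.0098 / 0.0020
= 4.9000

4.9000


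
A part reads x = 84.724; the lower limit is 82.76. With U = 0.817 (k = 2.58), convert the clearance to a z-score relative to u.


u = U / k = 0.817 / 2.58 = 0.31666667
margin = |LSL - x| = |82.76 - 84.724| = 1.964
z = margin / u = 1.964 / 0.31666667
z = 6.2021

6.2021


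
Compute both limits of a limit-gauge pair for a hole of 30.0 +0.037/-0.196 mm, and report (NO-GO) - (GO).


GO = nominal - lower_tol (smallest hole = maximum material condition)
GO = 30.0 - 0.196 = 29.804
NO-GO = nominal + upper_tol (largest hole = least material condition)
NO-GO = 30.0 + 0.037 = 30.037
spread = NO-GO - GO = 30.037 - 29.804 = 0.2330

0.2330


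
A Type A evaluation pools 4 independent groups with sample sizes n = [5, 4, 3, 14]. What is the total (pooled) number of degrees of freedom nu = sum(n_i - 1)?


nu = sum_i (n_i - 1)
nu = ((5 - 1) + (4 - 1) + (3 - 1) + (14 - 1))
nu = 4 + 3 + 2 + 13
nu = 22

22


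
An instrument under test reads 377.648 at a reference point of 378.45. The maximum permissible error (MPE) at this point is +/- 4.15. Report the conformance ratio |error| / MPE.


e = indication - reference = 377.648 - 378.45 = -0.8020
|e| = 0.8020
ratio = |e| / MPE = 0.8020 / 4.15
ratio = 0.1933

0.1933


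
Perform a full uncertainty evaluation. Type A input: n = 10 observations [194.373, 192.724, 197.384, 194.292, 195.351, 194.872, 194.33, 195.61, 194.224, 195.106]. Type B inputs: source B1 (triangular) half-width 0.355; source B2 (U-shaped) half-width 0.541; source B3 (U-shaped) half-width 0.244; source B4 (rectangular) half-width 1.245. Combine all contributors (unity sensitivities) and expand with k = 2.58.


mean = (194.373 + 192.724 + 197.384 + 194.292 + 195.351 + 194.872 + 194.33 + 195.61 + 194.224 + 195.106) / 10 = 194.8266
s = sqrt(sum((x - mean)^2)/(n-1)) = 1.2032985
u_A = s / sqrt(n) = 1.2032985 / sqrt(10) = 0.3805164
u_B1 = 0.355 / sqrt(6) = 0.14492814
u_B2 = 0.541 / sqrt(2) = 0.38254477
u_B3 = 0.244 / sqrt(2) = 0.17253405
u_B4 = 1.245 / sqrt(3) = 0.71880109
uc = sqrt(0.3805164^2 + 0.14492814^2 + 0.38254477^2 + 0.17253405^2 + 0.71880109^2) = 0.92659614
U = k * uc = 2.58 * 0.92659614
U = 2.3906

2.3906


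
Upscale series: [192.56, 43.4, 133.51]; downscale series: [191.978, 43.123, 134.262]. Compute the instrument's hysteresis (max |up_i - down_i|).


|192.56 - 191.978| = 0.5820
|43.4 - 43.123| = 0.2770
|133.51 - 134.262| = 0.7520
hysteresis = max(diffs) = 0.7520

0.7520


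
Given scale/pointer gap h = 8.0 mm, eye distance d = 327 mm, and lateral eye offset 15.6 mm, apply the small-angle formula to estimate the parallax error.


error = h * offset / d
= 8.0 * 15.6 / 327
= 0.3817

0.3817


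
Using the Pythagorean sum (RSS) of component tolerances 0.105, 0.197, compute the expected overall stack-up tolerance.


RSS = sqrt(0.105^2 + 0.197^2)
= sqrt(0.049834)
= 0.2232

0.2232


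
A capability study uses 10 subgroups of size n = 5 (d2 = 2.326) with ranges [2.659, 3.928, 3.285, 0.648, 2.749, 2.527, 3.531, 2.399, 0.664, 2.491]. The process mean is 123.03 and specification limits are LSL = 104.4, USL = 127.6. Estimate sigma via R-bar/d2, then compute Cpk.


R_bar = (2.659 + 3.928 + 3.285 + 0.648 + 2.749 + 2.527 + 3.531 + 2.399 + 0.664 + 2.491) / 10 = 2.4881
sigma = R_bar / d2 = 2.4881 / 2.326 = 1.0696905
Cp = (USL - LSL)/(6*sigma) = (127.6 - 104.4)/(6*1.0696905) = 3.6148
Cpu = (127.6 - 123.03)/(3*1.0696905) = 1.4241
Cpl = (123.03 - 104.4)/(3*1.0696905) = 5.8054
Cpk = min(Cpu, Cpl) = 1.4241

1.4241


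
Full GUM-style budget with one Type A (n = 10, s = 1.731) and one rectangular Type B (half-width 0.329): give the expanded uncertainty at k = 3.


u_A = s / sqrt(n) = 1.731 / sqrt(10) = 0.54739026
u_B = half_width / sqrt(3) = 0.329 / sqrt(3) = 0.18994824
uc = sqrt(u_A^2 + u_B^2) = sqrt(0.54739026^2 + 0.18994824^2) = 0.57941042
U = k * uc = 3 * 0.57941042
U = 1.7382

1.7382


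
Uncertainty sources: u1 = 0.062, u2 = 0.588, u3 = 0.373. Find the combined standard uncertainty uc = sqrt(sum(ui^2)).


uc = sqrt(0.062^2 + 0.588^2 + 0.373^2)
uc = sqrt(0.488717)
uc = 0.6991

0.6991


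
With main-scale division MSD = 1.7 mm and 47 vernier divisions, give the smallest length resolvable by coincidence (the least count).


LC = MSD / n_div
= 1.7 / 47
= 0.0362

0.0362


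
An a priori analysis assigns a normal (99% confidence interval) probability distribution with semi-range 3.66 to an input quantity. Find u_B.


u_B = half_width / 2.576
u_B = 3.66 / 2.576
u_B = 1.4208

1.4208


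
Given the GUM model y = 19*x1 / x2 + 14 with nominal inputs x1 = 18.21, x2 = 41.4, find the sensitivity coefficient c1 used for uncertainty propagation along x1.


y = 19*x1 / x2 + 14
dy/dx1 = 19/x2
Evaluate at x2 = 41.4: c1 = 19 / 41.4
c1 = 0.4589

0.4589


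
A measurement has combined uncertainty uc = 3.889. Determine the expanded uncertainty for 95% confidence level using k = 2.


U = k * uc
U = 2 * 3.889
U = 7.7780

7.7780


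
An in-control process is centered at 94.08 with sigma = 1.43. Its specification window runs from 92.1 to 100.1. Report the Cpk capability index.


Cpu = (USL - mean) / (3*sigma) = (100.1 - 94.08) / (3*1.43) = 1.4033
Cpl = (mean - LSL) / (3*sigma) = (94.08 - 92.1) / (3*1.43) = 0.4615
Cpk = min(Cpu, Cpl) = 0.4615

0.4615


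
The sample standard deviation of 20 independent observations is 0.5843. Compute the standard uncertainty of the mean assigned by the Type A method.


u_A = s / sqrt(n)
u_A = 0.5843 / sqrt(20)
u_A = 0.5843 / 4.472136
u_A = 0.1307

0.1307


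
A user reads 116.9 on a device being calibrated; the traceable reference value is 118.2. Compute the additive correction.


Correction = standard - reading
= 118.2 - 116.9
= 1.3000

1.3000


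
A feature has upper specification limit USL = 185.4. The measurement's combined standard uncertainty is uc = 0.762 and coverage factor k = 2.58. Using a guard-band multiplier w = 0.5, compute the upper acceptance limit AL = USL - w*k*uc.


U = k * uc = 2.58 * 0.762 = 1.96596
guard band g = w * U = 0.5 * 1.96596 = 0.98298
AL = USL - g = 185.4 - 0.98298
AL = 184.4170

184.4170


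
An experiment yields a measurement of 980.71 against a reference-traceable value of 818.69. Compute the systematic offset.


Systematic error = measured - true
= 980.71 - 818.69
= 162.0200

162.0200


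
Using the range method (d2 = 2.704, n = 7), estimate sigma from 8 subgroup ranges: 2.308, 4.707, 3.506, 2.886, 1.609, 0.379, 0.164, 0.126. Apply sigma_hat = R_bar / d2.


R_bar = (2.308 + 4.707 + 3.506 + 2.886 + 1.609 + 0.379 + 0.164 + 0.126) / 8
R_bar = 15.685 / 8 = 1.960625
sigma_hat = R_bar / d2 = 1.960625 / 2.704 = 0.7251

0.7251


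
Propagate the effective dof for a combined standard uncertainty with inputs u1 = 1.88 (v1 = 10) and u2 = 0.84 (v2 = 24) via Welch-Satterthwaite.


uc = sqrt(u1^2 + u2^2) = sqrt(1.88^2 + 0.84^2) = 2.059126
v_eff = uc^4 / (u1^4/v1 + u2^4/v2)
= 2.059126^4 / (1.88^4/10 + 0.84^4/24)
= 17.977599 / 1.269943
v_eff = 14.1562

14.1562


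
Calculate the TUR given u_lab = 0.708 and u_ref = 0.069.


TUR = u_lab / u_ref
= 0.708 / 0.069
= 10.2609

10.2609


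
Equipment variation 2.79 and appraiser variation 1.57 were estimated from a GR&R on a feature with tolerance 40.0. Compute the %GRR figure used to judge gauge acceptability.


GRR = sqrt(EV^2 + AV^2) = sqrt(2.79^2 + 1.57^2) = 3.2014059
%GRR = GRR / tol * 100 = 3.2014059 / 40.0 * 100
%GRR = 8.0035

8.0035


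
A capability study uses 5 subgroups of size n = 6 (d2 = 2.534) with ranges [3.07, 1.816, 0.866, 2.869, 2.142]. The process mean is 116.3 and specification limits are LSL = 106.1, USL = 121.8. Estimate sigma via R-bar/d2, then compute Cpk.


R_bar = (3.07 + 1.816 + 0.866 + 2.869 + 2.142) / 5 = 2.1526
sigma = R_bar / d2 = 2.1526 / 2.534 = 0.84948698
Cp = (USL - LSL)/(6*sigma) = (121.8 - 106.1)/(6*0.84948698) = 3.0803
Cpu = (121.8 - 116.3)/(3*0.84948698) = 2.1582
Cpl = (116.3 - 106.1)/(3*0.84948698) = 4.0024
Cpk = min(Cpu, Cpl) = 2.1582

2.1582


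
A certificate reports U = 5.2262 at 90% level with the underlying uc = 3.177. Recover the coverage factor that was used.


k = U / uc
k = 5.2262 / 3.177
k = 1.645

1.645


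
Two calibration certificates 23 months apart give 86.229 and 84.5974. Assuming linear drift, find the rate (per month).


rate = (v2 - v1) / months
= (84.5974 - 86.229) / 23
= -1.6316 / 23
= -0.0709

-0.0709


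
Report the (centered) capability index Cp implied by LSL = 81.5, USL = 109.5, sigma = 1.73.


Cp = (USL - LSL) / (6 * sigma)
= (109.5 - 81.5) / (6 * 1.73)
= 28.0000 / 10.3800
= 2.6975

2.6975


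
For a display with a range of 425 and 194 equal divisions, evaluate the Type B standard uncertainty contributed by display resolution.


resolution = range / divisions
resolution = 425 / 194 = 2.1907216
u_res = resolution / (2*sqrt(3))
u_res = 2.1907216 / 3.4641016
u_res = 0.6324

0.6324


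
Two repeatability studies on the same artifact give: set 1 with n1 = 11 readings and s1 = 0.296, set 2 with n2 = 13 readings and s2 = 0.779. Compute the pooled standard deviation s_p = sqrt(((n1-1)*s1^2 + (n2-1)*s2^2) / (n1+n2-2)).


s_p = sqrt(((n1-1)*s1^2 + (n2-1)*s2^2) / (n1+n2-2))
numerator = (11-1)*0.296^2 + (13-1)*0.779^2 = 0.87616 + 7.282092 = 8.158252
denominator = 11 + 13 - 2 = 22
s_p^2 = 8.158252 / 22 = 0.37082964
s_p = sqrt(0.37082964) = 0.6090

0.6090


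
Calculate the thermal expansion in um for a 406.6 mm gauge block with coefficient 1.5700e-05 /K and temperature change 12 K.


dL = L * alpha * dT
= 406.6 * 1.5700e-05 * 12
= 0.0766034 mm
dL_um = 0.0766034 * 1000 = 76.6034 um

76.6034


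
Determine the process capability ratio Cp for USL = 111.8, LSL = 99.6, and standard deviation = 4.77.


Cp = (USL - LSL) / (6 * sigma)
= (111.8 - 99.6) / (6 * 4.77)
= 12.2000 / 28.6200
= 0.4263

0.4263


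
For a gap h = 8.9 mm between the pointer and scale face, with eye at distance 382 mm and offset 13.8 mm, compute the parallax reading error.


error = h * offset / d
= 8.9 * 13.8 / 382
= 0.3215

0.3215


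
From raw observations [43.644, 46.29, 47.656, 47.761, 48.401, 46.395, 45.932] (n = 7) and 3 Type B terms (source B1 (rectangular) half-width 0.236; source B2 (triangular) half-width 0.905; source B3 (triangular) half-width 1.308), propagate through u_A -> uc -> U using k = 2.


mean = (43.644 + 46.29 + 47.656 + 47.761 + 48.401 + 46.395 + 45.932) / 7 = 46.58271429
s = sqrt(sum((x - mean)^2)/(n-1)) = 1.5825534
u_A = s / sqrt(n) = 1.5825534 / sqrt(7) = 0.59814896
u_B1 = 0.236 / sqrt(3) = 0.13625466
u_B2 = 0.905 / sqrt(6) = 0.3694647
u_B3 = 1.308 / sqrt(6) = 0.53398876
uc = sqrt(0.59814896^2 + 0.13625466^2 + 0.3694647^2 + 0.53398876^2) = 0.89330603
U = k * uc = 2 * 0.89330603
U = 1.7866

1.7866


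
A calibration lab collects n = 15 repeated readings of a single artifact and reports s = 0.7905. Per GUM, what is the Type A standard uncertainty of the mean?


u_A = s / sqrt(n)
u_A = 0.7905 / sqrt(15)
u_A = 0.7905 / 3.8729833
u_A = 0.2041

0.2041


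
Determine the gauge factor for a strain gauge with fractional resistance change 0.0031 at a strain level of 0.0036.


GF = (dR/R) / epsilon
= 0.0031 / 0.0036
= 0.8611

0.8611


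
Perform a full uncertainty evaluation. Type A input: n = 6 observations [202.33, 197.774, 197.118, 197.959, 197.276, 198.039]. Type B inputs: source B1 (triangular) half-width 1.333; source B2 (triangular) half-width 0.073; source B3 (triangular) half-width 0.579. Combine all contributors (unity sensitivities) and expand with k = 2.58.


mean = (202.33 + 197.774 + 197.118 + 197.959 + 197.276 + 198.039) / 6 = 198.416
s = sqrt(sum((x - mean)^2)/(n-1)) = 1.9527899
u_A = s / sqrt(n) = 1.9527899 / sqrt(6) = 0.79722314
u_B1 = 1.333 / sqrt(6) = 0.54419497
u_B2 = 0.073 / sqrt(6) = 0.029802125
u_B3 = 0.579 / sqrt(6) = 0.23637576
uc = sqrt(0.79722314^2 + 0.54419497^2 + 0.029802125^2 + 0.23637576^2) = 0.99422058
U = k * uc = 2.58 * 0.99422058
U = 2.5651

2.5651


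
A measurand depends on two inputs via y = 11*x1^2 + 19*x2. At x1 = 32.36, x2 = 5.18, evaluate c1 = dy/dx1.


y = 11*x1^2 + 19*x2
dy/dx1 = 2*11*x1
Evaluate at x1 = 32.36: c1 = 22 * 32.36
c1 = 711.9200

711.9200


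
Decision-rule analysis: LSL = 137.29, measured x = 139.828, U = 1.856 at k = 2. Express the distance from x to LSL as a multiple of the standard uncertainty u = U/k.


u = U / k = 1.856 / 2 = 0.928
margin = |LSL - x| = |137.29 - 139.828| = 2.538
z = margin / u = 2.538 / 0.928
z = 2.7349

2.7349


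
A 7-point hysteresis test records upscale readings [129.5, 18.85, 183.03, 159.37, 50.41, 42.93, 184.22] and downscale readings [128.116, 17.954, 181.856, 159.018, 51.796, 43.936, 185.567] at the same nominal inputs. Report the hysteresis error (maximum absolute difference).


|129.5 - 128.116| = 1.3840
|18.85 - 17.954| = 0.8960
|183.03 - 181.856| = 1.1740
|159.37 - 159.018| = 0.3520
|50.41 - 51.796| = 1.3860
|42.93 - 43.936| = 1.0060
|184.22 - 185.567| = 1.3470
hysteresis = max(diffs) = 1.3860

1.3860


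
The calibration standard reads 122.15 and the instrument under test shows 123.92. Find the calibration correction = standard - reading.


Correction = standard - reading
= 122.15 - 123.92
= -1.7700

-1.7700


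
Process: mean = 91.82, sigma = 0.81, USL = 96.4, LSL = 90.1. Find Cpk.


Cpu = (USL - mean) / (3*sigma) = (96.4 - 91.82) / (3*0.81) = 1.8848
Cpl = (mean - LSL) / (3*sigma) = (91.82 - 90.1) / (3*0.81) = 0.7078
Cpk = min(Cpu, Cpl) = 0.7078

0.7078


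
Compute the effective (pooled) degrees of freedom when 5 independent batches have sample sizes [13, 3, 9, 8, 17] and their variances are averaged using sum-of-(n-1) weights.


nu = sum_i (n_i - 1)
nu = ((13 - 1) + (3 - 1) + (9 - 1) + (8 - 1) + (17 - 1))
nu = 12 + 2 + 8 + 7 + 16
nu = 45

45


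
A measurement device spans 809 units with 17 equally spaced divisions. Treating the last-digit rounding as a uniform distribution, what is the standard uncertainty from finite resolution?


resolution = range / divisions
resolution = 809 / 17 = 47.588235
u_res = resolution / (2*sqrt(3))
u_res = 47.588235 / 3.4641016
u_res = 13.7375

13.7375


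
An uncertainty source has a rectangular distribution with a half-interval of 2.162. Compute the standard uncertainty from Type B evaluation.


u_B = half_width / sqrt(3)
u_B = 2.162 / 1.7320508
u_B = 1.2482

1.2482


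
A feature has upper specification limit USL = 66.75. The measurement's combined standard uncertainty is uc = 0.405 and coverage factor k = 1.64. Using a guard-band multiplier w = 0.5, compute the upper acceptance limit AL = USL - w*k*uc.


U = k * uc = 1.64 * 0.405 = 0.6642
guard band g = w * U = 0.5 * 0.6642 = 0.3321
AL = USL - g = 66.75 - 0.3321
AL = 66.4179

66.4179


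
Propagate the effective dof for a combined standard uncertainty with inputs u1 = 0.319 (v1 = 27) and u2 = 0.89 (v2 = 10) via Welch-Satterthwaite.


uc = sqrt(u1^2 + u2^2) = sqrt(0.319^2 + 0.89^2) = 0.94544222
v_eff = uc^4 / (u1^4/v1 + u2^4/v2)
= 0.94544222^4 / (0.319^4/27 + 0.89^4/10)
= 0.79898747 / 0.063125771
v_eff = 12.6571

12.6571


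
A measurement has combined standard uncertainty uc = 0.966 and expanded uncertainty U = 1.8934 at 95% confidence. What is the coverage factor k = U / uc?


k = U / uc
k = 1.8934 / 0.966
k = 1.96

1.96


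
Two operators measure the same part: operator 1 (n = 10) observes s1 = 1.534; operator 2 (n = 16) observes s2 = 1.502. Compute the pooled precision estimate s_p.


s_p = sqrt(((n1-1)*s1^2 + (n2-1)*s2^2) / (n1+n2-2))
numerator = (10-1)*1.534^2 + (16-1)*1.502^2 = 21.178404 + 33.84006 = 55.018464
denominator = 10 + 16 - 2 = 24
s_p^2 = 55.018464 / 24 = 2.292436
s_p = sqrt(2.292436) = 1.5141

1.5141


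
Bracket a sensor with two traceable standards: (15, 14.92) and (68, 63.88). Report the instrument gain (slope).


slope = (y2 - y1) / (x2 - x1)
= (63.88 - 14.92) / (68 - 15)
= 48.9600 / 53
= 0.9238

0.9238


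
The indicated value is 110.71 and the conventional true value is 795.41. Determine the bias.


Systematic error = measured - true
= 110.71 - 795.41
= -684.7000

-684.7000


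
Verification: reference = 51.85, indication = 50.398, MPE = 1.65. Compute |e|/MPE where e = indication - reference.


e = indication - reference = 50.398 - 51.85 = -1.4520
|e| = 1.4520
ratio = |e| / MPE = 1.4520 / 1.65
ratio = 0.8800

0.8800


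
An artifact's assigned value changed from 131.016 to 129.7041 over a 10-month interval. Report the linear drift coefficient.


rate = (v2 - v1) / months
= (129.7041 - 131.016) / 10
= -1.3119 / 10
= -0.1312

-0.1312


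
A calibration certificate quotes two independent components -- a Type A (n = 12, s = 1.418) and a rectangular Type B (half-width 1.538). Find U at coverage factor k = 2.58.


u_A = s / sqrt(n) = 1.418 / sqrt(12) = 0.40934134
u_B = half_width / sqrt(3) = 1.538 / sqrt(3) = 0.88796471
uc = sqrt(u_A^2 + u_B^2) = sqrt(0.40934134^2 + 0.88796471^2) = 0.97777383
U = k * uc = 2.58 * 0.97777383
U = 2.5227

2.5227


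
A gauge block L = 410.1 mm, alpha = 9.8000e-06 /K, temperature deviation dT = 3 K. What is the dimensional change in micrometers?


dL = L * alpha * dT
= 410.1 * 9.8000e-06 * 3
= 0.0120569 mm
dL_um = 0.0120569 * 1000 = 12.0569 um

12.0569


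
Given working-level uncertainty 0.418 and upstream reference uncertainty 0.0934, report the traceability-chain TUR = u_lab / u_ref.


TUR = u_lab / u_ref
= 0.418 / 0.0934
= 4.4754

4.4754


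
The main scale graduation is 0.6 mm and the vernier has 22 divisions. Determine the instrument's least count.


LC = MSD / n_div
= 0.6 / 22
= 0.0273

0.0273


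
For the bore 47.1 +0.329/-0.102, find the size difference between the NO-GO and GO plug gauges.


GO = nominal - lower_tol (smallest hole = maximum material condition)
GO = 47.1 - 0.102 = 46.998
NO-GO = nominal + upper_tol (largest hole = least material condition)
NO-GO = 47.1 + 0.329 = 47.429
spread = NO-GO - GO = 47.429 - 46.998 = 0.4310

0.4310


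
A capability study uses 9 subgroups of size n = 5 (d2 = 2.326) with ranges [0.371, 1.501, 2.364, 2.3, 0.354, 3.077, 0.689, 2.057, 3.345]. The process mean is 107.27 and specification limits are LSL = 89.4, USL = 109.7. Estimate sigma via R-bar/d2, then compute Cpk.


R_bar = (0.371 + 1.501 + 2.364 + 2.3 + 0.354 + 3.077 + 0.689 + 2.057 + 3.345) / 9 = 1.7842222
sigma = R_bar / d2 = 1.7842222 / 2.326 = 0.76707747
Cp = (USL - LSL)/(6*sigma) = (109.7 - 89.4)/(6*0.76707747) = 4.4107
Cpu = (109.7 - 107.27)/(3*0.76707747) = 1.0560
Cpl = (107.27 - 89.4)/(3*0.76707747) = 7.7654
Cpk = min(Cpu, Cpl) = 1.0560

1.0560


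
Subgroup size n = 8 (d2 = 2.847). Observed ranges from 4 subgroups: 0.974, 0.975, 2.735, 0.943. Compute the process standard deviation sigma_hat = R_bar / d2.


R_bar = (0.974 + 0.975 + 2.735 + 0.943) / 4
R_bar = 5.627 / 4 = 1.40675
sigma_hat = R_bar / d2 = 1.40675 / 2.847 = 0.4941

0.4941


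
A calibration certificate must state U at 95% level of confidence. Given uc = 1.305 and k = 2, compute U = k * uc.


U = k * uc
U = 2 * 1.305
U = 2.6100

2.6100


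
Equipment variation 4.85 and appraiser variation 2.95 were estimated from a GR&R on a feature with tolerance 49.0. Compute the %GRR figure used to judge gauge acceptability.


GRR = sqrt(EV^2 + AV^2) = sqrt(4.85^2 + 2.95^2) = 5.6767068
%GRR = GRR / tol * 100 = 5.6767068 / 49.0 * 100
%GRR = 11.5851

11.5851


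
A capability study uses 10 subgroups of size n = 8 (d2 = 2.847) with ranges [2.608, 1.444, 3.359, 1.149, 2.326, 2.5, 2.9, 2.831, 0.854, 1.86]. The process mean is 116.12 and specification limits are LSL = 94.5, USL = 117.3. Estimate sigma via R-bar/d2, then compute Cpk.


R_bar = (2.608 + 1.444 + 3.359 + 1.149 + 2.326 + 2.5 + 2.9 + 2.831 + 0.854 + 1.86) / 10 = 2.1831
sigma = R_bar / d2 = 2.1831 / 2.847 = 0.76680717
Cp = (USL - LSL)/(6*sigma) = (117.3 - 94.5)/(6*0.76680717) = 4.9556
Cpu = (117.3 - 116.12)/(3*0.76680717) = 0.5129
Cpl = (116.12 - 94.5)/(3*0.76680717) = 9.3983
Cpk = min(Cpu, Cpl) = 0.5129

0.5129


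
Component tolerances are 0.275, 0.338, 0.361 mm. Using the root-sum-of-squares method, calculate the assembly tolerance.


RSS = sqrt(0.275^2 + 0.338^2 + 0.361^2)
= sqrt(0.32019)
= 0.5659

0.5659


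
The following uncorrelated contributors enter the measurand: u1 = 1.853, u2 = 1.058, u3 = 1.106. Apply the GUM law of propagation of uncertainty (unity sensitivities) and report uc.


uc = sqrt(1.853^2 + 1.058^2 + 1.106^2)
uc = sqrt(5.776209)
uc = 2.4034

2.4034


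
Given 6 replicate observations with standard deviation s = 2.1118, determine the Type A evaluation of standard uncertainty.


u_A = s / sqrt(n)
u_A = 2.1118 / sqrt(6)
u_A = 2.1118 / 2.4494897
u_A = 0.8621

0.8621


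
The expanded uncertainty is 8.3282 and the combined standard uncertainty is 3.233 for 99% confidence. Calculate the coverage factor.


k = U / uc
k = 8.3282 / 3.233
k = 2.576

2.576


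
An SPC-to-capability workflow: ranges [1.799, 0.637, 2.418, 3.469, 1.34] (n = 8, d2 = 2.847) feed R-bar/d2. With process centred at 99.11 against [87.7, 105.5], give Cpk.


R_bar = (1.799 + 0.637 + 2.418 + 3.469 + 1.34) / 5 = 1.9326
sigma = R_bar / d2 = 1.9326 / 2.847 = 0.67881981
Cp = (USL - LSL)/(6*sigma) = (105.5 - 87.7)/(6*0.67881981) = 4.3703
Cpu = (105.5 - 99.11)/(3*0.67881981) = 3.1378
Cpl = (99.11 - 87.7)/(3*0.67881981) = 5.6029
Cpk = min(Cpu, Cpl) = 3.1378

3.1378


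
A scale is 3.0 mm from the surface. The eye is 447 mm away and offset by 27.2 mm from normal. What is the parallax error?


error = h * offset / d
= 3.0 * 27.2 / 447
= 0.1826

0.1826


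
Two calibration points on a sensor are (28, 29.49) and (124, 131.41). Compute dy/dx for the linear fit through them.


slope = (y2 - y1) / (x2 - x1)
= (131.41 - 29.49) / (124 - 28)
= 101.9200 / 96
= 1.0617

1.0617


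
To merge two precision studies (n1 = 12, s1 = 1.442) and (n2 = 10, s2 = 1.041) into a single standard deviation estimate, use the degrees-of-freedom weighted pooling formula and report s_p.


s_p = sqrt(((n1-1)*s1^2 + (n2-1)*s2^2) / (n1+n2-2))
numerator = (12-1)*1.442^2 + (10-1)*1.041^2 = 22.873004 + 9.753129 = 32.626133
denominator = 12 + 10 - 2 = 20
s_p^2 = 32.626133 / 20 = 1.6313067
s_p = sqrt(1.6313067) = 1.2772

1.2772


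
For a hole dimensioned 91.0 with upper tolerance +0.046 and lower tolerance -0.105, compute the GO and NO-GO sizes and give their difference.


GO = nominal - lower_tol (smallest hole = maximum material condition)
GO = 91.0 - 0.105 = 90.895
NO-GO = nominal + upper_tol (largest hole = least material condition)
NO-GO = 91.0 + 0.046 = 91.046
spread = NO-GO - GO = 91.046 - 90.895 = 0.1510

0.1510


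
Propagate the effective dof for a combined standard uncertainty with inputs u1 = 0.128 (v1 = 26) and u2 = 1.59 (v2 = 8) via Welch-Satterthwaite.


uc = sqrt(u1^2 + u2^2) = sqrt(0.128^2 + 1.59^2) = 1.5951439
v_eff = uc^4 / (u1^4/v1 + u2^4/v2)
= 1.5951439^4 / (0.128^4/26 + 1.59^4/8)
= 6.4743991 / 0.79892153
v_eff = 8.1039

8.1039


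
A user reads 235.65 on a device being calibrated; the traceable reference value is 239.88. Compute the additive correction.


Correction = standard - reading
= 239.88 - 235.65
= 4.2300

4.2300


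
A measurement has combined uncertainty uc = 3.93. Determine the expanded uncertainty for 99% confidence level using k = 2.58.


U = k * uc
U = 2.58 * 3.93
U = 10.1394

10.1394


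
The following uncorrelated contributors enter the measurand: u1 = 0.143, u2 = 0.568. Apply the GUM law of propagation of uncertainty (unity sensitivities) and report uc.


uc = sqrt(0.143^2 + 0.568^2)
uc = sqrt(0.343073)
uc = 0.5857

0.5857


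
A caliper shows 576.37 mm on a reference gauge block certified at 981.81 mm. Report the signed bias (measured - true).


Systematic error = measured - true
= 576.37 - 981.81
= -405.4400

-405.4400


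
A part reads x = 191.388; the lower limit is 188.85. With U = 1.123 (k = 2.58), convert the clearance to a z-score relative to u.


u = U / k = 1.123 / 2.58 = 0.43527132
margin = |LSL - x| = |188.85 - 191.388| = 2.538
z = margin / u = 2.538 / 0.43527132
z = 5.8308

5.8308


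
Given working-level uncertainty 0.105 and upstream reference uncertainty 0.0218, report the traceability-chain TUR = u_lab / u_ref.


TUR = u_lab / u_ref
= 0.105 / 0.0218
= 4.8165

4.8165


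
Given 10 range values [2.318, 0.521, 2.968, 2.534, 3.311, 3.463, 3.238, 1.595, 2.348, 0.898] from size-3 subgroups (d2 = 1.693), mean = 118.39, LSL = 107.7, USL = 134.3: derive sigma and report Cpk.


R_bar = (2.318 + 0.521 + 2.968 + 2.534 + 3.311 + 3.463 + 3.238 + 1.595 + 2.348 + 0.898) / 10 = 2.3194
sigma = R_bar / d2 = 2.3194 / 1.693 = 1.3699941
Cp = (USL - LSL)/(6*sigma) = (134.3 - 107.7)/(6*1.3699941) = 3.2360
Cpu = (134.3 - 118.39)/(3*1.3699941) = 3.8711
Cpl = (118.39 - 107.7)/(3*1.3699941) = 2.6010
Cpk = min(Cpu, Cpl) = 2.6010

2.6010


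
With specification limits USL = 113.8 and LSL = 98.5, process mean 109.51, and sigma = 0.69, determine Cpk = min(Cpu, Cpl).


Cpu = (USL - mean) / (3*sigma) = (113.8 - 109.51) / (3*0.69) = 2.0725
Cpl = (mean - LSL) / (3*sigma) = (109.51 - 98.5) / (3*0.69) = 5.3188
Cpk = min(Cpu, Cpl) = 2.0725

2.0725


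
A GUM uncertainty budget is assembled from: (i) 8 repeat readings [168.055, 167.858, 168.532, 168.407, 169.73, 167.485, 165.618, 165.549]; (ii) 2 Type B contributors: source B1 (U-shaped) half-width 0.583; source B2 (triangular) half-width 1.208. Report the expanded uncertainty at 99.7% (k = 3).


mean = (168.055 + 167.858 + 168.532 + 168.407 + 169.73 + 167.485 + 165.618 + 165.549) / 8 = 167.65425
s = sqrt(sum((x - mean)^2)/(n-1)) = 1.4370092
u_A = s / sqrt(n) = 1.4370092 / sqrt(8) = 0.50805947
u_B1 = 0.583 / sqrt(2) = 0.41224325
u_B2 = 1.208 / sqrt(6) = 0.49316393
uc = sqrt(0.50805947^2 + 0.41224325^2 + 0.49316393^2) = 0.81931653
U = k * uc = 3 * 0.81931653
U = 2.4579

2.4579
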